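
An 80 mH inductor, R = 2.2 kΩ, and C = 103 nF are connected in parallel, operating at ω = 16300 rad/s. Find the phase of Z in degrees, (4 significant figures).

X_L = ωL = 1304 Ω
X_C = 1/(ωC) = 595.6 Ω
Parallel: admittances add. Y = 1/R + 1/(jωL) + jωC
Y = (0.0004545 + j0.0009120) S
|Y| = 0.001019 S → |Z| = 1/|Y| = 981.3 Ω, ∠Z = −∠Y = -63.51°

-63.51°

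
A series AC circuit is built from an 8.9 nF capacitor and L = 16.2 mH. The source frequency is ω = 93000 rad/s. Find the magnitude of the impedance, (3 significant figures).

X_L = ωL = 1510 Ω
X_C = 1/(ωC) = 1210 Ω
Net reactance X = X_L − X_C = 298 Ω
Z = j298 Ω
|Z| = √(0² + 298²) = 298 Ω

298 Ω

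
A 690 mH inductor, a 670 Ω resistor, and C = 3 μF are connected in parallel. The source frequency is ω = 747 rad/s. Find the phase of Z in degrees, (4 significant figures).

-11.40°

X_L = ωL = 515.4 Ω
X_C = 1/(ωC) = 446.2 Ω
Parallel: admittances add. Y = 1/R + 1/(jωL) + jωC
Y = (0.001493 + j0.0003009) S
|Y| = 0.001523 S → |Z| = 1/|Y| = 656.8 Ω, ∠Z = −∠Y = -11.40°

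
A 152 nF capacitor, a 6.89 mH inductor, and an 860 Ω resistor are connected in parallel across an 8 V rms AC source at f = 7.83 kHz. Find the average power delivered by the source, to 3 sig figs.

74.4 mW

ω = 2πf = 49200 rad/s
X_L = ωL = 339 Ω
X_C = 1/(ωC) = 134 Ω
Parallel: admittances add. Y = 1/R + 1/(jωL) + jωC
Y = (0.00116 + j0.00453) S
|Y| = 0.00467 S → |Z| = 1/|Y| = 214 Ω, ∠Z = −∠Y = -75.6°
I = V/|Z| = 37.4 mA
P = VI cos φ = 8 × 0.0374 × cos(-75.6°) = 74.4 mW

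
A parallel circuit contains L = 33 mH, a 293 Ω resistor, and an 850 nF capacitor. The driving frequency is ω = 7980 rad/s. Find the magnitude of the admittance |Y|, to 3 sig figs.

4.53 mS

X_L = ωL = 263 Ω
X_C = 1/(ωC) = 147 Ω
Parallel: admittances add. Y = 1/R + 1/(jωL) + jωC
Y = (0.00341 + j0.00299) S
|Y| = 0.00453 S → |Z| = 1/|Y| = 221 Ω, ∠Z = −∠Y = -41.2°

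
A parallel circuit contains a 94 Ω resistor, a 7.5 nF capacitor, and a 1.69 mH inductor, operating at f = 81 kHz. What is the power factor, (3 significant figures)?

0.970

ω = 2πf = 508900 rad/s
X_L = ωL = 860 Ω
X_C = 1/(ωC) = 262 Ω
Parallel: admittances add. Y = 1/R + 1/(jωL) + jωC
Y = (0.0106 + j0.00265) S
|Y| = 0.0110 S → |Z| = 1/|Y| = 91.2 Ω, ∠Z = −∠Y = -14.0°
cos φ = cos(-14.0°) = 0.970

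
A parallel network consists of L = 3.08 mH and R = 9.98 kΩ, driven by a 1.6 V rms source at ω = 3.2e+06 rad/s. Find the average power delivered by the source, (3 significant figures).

257 μW

X_L = ωL = 9860 Ω
Parallel: admittances add. Y = 1/R + 1/(jωL)
Y = (0.000100 − j0.000101) S
|Y| = 0.000143 S → |Z| = 1/|Y| = 7010 Ω, ∠Z = −∠Y = 45.4°
I = V/|Z| = 228 μA
P = VI cos φ = 1.6 × 0.000228 × cos(45.4°) = 257 μW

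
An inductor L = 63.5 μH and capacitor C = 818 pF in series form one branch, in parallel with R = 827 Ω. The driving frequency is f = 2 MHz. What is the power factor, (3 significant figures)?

0.646

ω = 2πf = 1.257e+07 rad/s
X_L = ωL = 798 Ω
X_C = 1/(ωC) = 97.3 Ω
Branch 1: Z₁ = R = 827 Ω
Branch 2 (series LC): Z₂ = j(X_L − X_C) = j701 Ω
Parallel: Z = Z₁Z₂/(Z₁+Z₂), |Z| = 535 Ω, ∠Z = 49.7°
cos φ = cos(49.7°) = 0.646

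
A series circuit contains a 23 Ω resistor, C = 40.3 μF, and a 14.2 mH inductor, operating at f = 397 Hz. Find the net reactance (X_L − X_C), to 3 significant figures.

ω = 2πf = 2494 rad/s
X_L = ωL = 35.4 Ω
X_C = 1/(ωC) = 9.95 Ω
X = 35.4 − 9.95 = 25.5 Ω

25.5 Ω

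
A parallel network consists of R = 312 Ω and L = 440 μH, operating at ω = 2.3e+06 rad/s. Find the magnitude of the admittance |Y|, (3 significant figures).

X_L = ωL = 1010 Ω
Parallel: admittances add. Y = 1/R + 1/(jωL)
Y = (0.00321 − j0.000988) S
|Y| = 0.00335 S → |Z| = 1/|Y| = 298 Ω, ∠Z = −∠Y = 17.1°

3.35 mS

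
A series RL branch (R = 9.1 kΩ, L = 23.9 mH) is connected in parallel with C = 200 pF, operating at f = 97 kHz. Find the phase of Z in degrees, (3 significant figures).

-67.0°

ω = 2πf = 609500 rad/s
X_L = ωL = 14600 Ω
X_C = 1/(ωC) = 8200 Ω
Branch 1 (R+jX_L): Z₁ = 9100 + j14600 Ω, |Z₁| = 17200 Ω
Branch 2 (−jX_C): Z₂ = −j8200 Ω
Parallel: Z = Z₁Z₂/(Z₁+Z₂), |Z| = 12700 Ω, ∠Z = -67.0°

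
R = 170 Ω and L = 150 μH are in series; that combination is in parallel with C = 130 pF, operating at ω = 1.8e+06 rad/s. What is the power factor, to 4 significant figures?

X_L = ωL = 270.0 Ω
X_C = 1/(ωC) = 4274 Ω
Branch 1 (R+jX_L): Z₁ = 170.0 + j270.0 Ω, |Z₁| = 319.1 Ω
Branch 2 (−jX_C): Z₂ = −j4274 Ω
Parallel: Z = Z₁Z₂/(Z₁+Z₂), |Z| = 340.3 Ω, ∠Z = 55.37°
cos φ = cos(55.37°) = 0.5682

0.5682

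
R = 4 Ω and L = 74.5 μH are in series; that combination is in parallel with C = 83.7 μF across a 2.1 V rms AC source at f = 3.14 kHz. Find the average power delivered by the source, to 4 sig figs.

971.3 mW

ω = 2πf = 19730 rad/s
X_L = ωL = 1.470 Ω
X_C = 1/(ωC) = 0.6056 Ω
Branch 1 (R+jX_L): Z₁ = 4.000 + j1.470 Ω, |Z₁| = 4.262 Ω
Branch 2 (−jX_C): Z₂ = −j0.6056 Ω
Parallel: Z = Z₁Z₂/(Z₁+Z₂), |Z| = 0.6306 Ω, ∠Z = -82.02°
I = V/|Z| = 3.330 A
P = VI cos φ = 2.1 × 3.330 × cos(-82.02°) = 971.3 mW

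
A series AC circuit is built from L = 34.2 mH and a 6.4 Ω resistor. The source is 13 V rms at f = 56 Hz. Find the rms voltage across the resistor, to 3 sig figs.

6.10 V

ω = 2πf = 351.9 rad/s
X_L = ωL = 12.0 Ω
Z = 6.40 + j12.0 Ω
|Z| = √(6.40² + 12.0²) = 13.6 Ω
I = V/|Z| = 954 mA
V_R = I·|Z_R| = 0.954 × 6.40 = 6.10 V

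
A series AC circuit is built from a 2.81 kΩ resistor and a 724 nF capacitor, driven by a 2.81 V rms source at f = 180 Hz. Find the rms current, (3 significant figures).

ω = 2πf = 1131 rad/s
X_C = 1/(ωC) = 1220 Ω
Z = 2810 − j1220 Ω
|Z| = √(2810² + 1220²) = 3060 Ω
I = V/|Z| = 2.81/3060 = 917 μA

917 μA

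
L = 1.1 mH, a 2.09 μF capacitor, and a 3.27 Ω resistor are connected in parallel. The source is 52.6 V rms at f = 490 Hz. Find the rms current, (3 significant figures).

ω = 2πf = 3079 rad/s
X_L = ωL = 3.39 Ω
X_C = 1/(ωC) = 155 Ω
Parallel: admittances add. Y = 1/R + 1/(jωL) + jωC
Y = (0.306 − j0.289) S
|Y| = 0.421 S → |Z| = 1/|Y| = 2.38 Ω, ∠Z = −∠Y = 43.4°
I = V/|Z| = 52.6/2.38 = 22.1 A

22.1 A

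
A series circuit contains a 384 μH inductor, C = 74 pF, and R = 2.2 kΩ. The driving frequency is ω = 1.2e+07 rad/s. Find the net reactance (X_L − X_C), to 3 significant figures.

X_L = ωL = 4610 Ω
X_C = 1/(ωC) = 1130 Ω
X = 4610 − 1130 = 3480 Ω

3480 Ω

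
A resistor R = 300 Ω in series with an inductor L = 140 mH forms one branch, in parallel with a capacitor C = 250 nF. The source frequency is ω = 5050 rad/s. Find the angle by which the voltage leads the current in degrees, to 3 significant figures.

-7.16°

X_L = ωL = 707 Ω
X_C = 1/(ωC) = 792 Ω
Branch 1 (R+jX_L): Z₁ = 300 + j707 Ω, |Z₁| = 768 Ω
Branch 2 (−jX_C): Z₂ = −j792 Ω
Parallel: Z = Z₁Z₂/(Z₁+Z₂), |Z| = 1950 Ω, ∠Z = -7.16°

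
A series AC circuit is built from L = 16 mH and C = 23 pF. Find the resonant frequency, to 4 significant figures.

262.4 kHz

ω₀ = 1/√(LC) = 1/√(0.016 × 2.3e-11) = 1.648e+06 rad/s
f₀ = ω₀/(2π) = 262.4 kHz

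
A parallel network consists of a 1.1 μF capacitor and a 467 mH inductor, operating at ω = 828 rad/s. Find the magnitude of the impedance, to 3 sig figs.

597 Ω

X_L = ωL = 387 Ω
X_C = 1/(ωC) = 1100 Ω
Parallel: admittances add. Y = 1/(jωL) + jωC
Y = (0 − j0.00168) S
|Y| = 0.00168 S → |Z| = 1/|Y| = 597 Ω, ∠Z = −∠Y = 90.0°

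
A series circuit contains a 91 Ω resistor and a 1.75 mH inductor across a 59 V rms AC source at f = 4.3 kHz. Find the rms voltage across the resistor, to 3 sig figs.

52.4 V

ω = 2πf = 27020 rad/s
X_L = ωL = 47.3 Ω
Z = 91.0 + j47.3 Ω
|Z| = √(91.0² + 47.3²) = 103 Ω
I = V/|Z| = 575 mA
V_R = I·|Z_R| = 0.575 × 91.0 = 52.4 V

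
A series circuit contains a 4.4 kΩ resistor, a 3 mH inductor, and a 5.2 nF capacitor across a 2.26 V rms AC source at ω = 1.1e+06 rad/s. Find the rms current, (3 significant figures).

419 μA

X_L = ωL = 3300 Ω
X_C = 1/(ωC) = 175 Ω
Net reactance X = X_L − X_C = 3130 Ω
Z = 4400 + j3130 Ω
|Z| = √(4400² + 3130²) = 5400 Ω
I = V/|Z| = 2.26/5400 = 419 μA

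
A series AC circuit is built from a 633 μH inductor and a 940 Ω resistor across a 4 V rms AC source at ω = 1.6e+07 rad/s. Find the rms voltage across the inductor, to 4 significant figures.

X_L = ωL = 10130 Ω
Z = 940.0 + j10130 Ω
|Z| = √(940.0² + 10130²) = 10170 Ω
I = V/|Z| = 393.3 μA
V_L = I·|Z_L| = 0.0003933 × 10130 = 3.983 V

3.983 V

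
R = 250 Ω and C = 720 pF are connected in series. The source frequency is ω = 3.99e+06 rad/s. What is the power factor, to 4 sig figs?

X_C = 1/(ωC) = 348.1 Ω
Z = 250.0 − j348.1 Ω
|Z| = √(250.0² + 348.1²) = 428.6 Ω
∠Z = arctan(-348.1/250.0) = -54.31°
cos φ = cos(-54.31°) = 0.5833

0.5833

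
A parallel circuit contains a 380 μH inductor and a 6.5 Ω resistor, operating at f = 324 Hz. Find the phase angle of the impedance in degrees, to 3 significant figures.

ω = 2πf = 2036 rad/s
X_L = ωL = 0.774 Ω
Parallel: admittances add. Y = 1/R + 1/(jωL)
Y = (0.154 − j1.29) S
|Y| = 1.30 S → |Z| = 1/|Y| = 0.768 Ω, ∠Z = −∠Y = 83.2°

83.2°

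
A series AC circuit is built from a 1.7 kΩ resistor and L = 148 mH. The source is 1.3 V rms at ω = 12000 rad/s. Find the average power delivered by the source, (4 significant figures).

X_L = ωL = 1776 Ω
Z = 1700 + j1776 Ω
|Z| = √(1700² + 1776²) = 2458 Ω
∠Z = arctan(1776/1700) = 46.25°
I = V/|Z| = 528.8 μA
P = VI cos φ = 1.3 × 0.0005288 × cos(46.25°) = 475.3 μW

475.3 μW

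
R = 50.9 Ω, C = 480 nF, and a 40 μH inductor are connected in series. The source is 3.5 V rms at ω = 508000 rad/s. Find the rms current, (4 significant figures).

65.52 mA

X_L = ωL = 20.32 Ω
X_C = 1/(ωC) = 4.101 Ω
Net reactance X = X_L − X_C = 16.22 Ω
Z = 50.90 + j16.22 Ω
|Z| = √(50.90² + 16.22²) = 53.42 Ω
I = V/|Z| = 3.5/53.42 = 65.52 mA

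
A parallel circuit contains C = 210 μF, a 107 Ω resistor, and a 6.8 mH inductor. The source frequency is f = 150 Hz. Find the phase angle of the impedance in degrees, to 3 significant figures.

-77.4°

ω = 2πf = 942.5 rad/s
X_L = ωL = 6.41 Ω
X_C = 1/(ωC) = 5.05 Ω
Parallel: admittances add. Y = 1/R + 1/(jωL) + jωC
Y = (0.00935 + j0.0419) S
|Y| = 0.0429 S → |Z| = 1/|Y| = 23.3 Ω, ∠Z = −∠Y = -77.4°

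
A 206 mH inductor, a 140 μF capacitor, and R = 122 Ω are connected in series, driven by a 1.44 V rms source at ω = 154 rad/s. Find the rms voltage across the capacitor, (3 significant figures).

0.544 V

X_L = ωL = 31.7 Ω
X_C = 1/(ωC) = 46.4 Ω
Net reactance X = X_L − X_C = -14.7 Ω
Z = 122 − j14.7 Ω
|Z| = √(122² + 14.7²) = 123 Ω
I = V/|Z| = 11.7 mA
V_C = I·|Z_C| = 0.0117 × 46.4 = 0.544 V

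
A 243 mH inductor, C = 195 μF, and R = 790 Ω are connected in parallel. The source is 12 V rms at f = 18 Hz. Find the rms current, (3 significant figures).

173 mA

ω = 2πf = 113.1 rad/s
X_L = ωL = 27.5 Ω
X_C = 1/(ωC) = 45.3 Ω
Parallel: admittances add. Y = 1/R + 1/(jωL) + jωC
Y = (0.00127 − j0.0143) S
|Y| = 0.0144 S → |Z| = 1/|Y| = 69.5 Ω, ∠Z = −∠Y = 85.0°
I = V/|Z| = 12/69.5 = 173 mA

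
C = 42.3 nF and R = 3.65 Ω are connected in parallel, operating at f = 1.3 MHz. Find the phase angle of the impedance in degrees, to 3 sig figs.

ω = 2πf = 8.168e+06 rad/s
X_C = 1/(ωC) = 2.89 Ω
Parallel: admittances add. Y = 1/R + jωC
Y = (0.274 + j0.346) S
|Y| = 0.441 S → |Z| = 1/|Y| = 2.27 Ω, ∠Z = −∠Y = -51.6°

-51.6°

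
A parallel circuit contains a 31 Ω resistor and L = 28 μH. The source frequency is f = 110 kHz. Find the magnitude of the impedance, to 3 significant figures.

16.4 Ω

ω = 2πf = 691200 rad/s
X_L = ωL = 19.4 Ω
Parallel: admittances add. Y = 1/R + 1/(jωL)
Y = (0.0323 − j0.0517) S
|Y| = 0.0609 S → |Z| = 1/|Y| = 16.4 Ω, ∠Z = −∠Y = 58.0°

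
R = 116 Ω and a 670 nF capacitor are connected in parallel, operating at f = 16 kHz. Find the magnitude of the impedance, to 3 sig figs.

14.7 Ω

ω = 2πf = 100500 rad/s
X_C = 1/(ωC) = 14.8 Ω
Parallel: admittances add. Y = 1/R + jωC
Y = (0.00862 + j0.0674) S
|Y| = 0.0679 S → |Z| = 1/|Y| = 14.7 Ω, ∠Z = −∠Y = -82.7°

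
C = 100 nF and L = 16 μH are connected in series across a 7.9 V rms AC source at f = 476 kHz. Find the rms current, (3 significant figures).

ω = 2πf = 2.991e+06 rad/s
X_L = ωL = 47.9 Ω
X_C = 1/(ωC) = 3.34 Ω
Net reactance X = X_L − X_C = 44.5 Ω
Z = j44.5 Ω
|Z| = √(0² + 44.5²) = 44.5 Ω
I = V/|Z| = 7.9/44.5 = 177 mA

177 mA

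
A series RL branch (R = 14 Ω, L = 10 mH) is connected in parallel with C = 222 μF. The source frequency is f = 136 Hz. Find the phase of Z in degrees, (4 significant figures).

ω = 2πf = 854.5 rad/s
X_L = ωL = 8.545 Ω
X_C = 1/(ωC) = 5.271 Ω
Branch 1 (R+jX_L): Z₁ = 14.00 + j8.545 Ω, |Z₁| = 16.40 Ω
Branch 2 (−jX_C): Z₂ = −j5.271 Ω
Parallel: Z = Z₁Z₂/(Z₁+Z₂), |Z| = 6.014 Ω, ∠Z = -71.76°

-71.76°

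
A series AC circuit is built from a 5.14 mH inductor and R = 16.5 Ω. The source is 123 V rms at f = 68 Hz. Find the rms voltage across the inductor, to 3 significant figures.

16.2 V

ω = 2πf = 427.3 rad/s
X_L = ωL = 2.20 Ω
Z = 16.5 + j2.20 Ω
|Z| = √(16.5² + 2.20²) = 16.6 Ω
I = V/|Z| = 7.39 A
V_L = I·|Z_L| = 7.39 × 2.20 = 16.2 V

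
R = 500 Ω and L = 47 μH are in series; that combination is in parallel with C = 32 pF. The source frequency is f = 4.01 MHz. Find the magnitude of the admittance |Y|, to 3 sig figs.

316 μS

ω = 2πf = 2.52e+07 rad/s
X_L = ωL = 1180 Ω
X_C = 1/(ωC) = 1240 Ω
Branch 1 (R+jX_L): Z₁ = 500 + j1180 Ω, |Z₁| = 1290 Ω
Branch 2 (−jX_C): Z₂ = −j1240 Ω
Parallel: Z = Z₁Z₂/(Z₁+Z₂), |Z| = 3170 Ω, ∠Z = -16.5°
|Y| = 1/|Z| = 316 μS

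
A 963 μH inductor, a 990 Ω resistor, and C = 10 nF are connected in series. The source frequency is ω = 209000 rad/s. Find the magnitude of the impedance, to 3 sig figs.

X_L = ωL = 201 Ω
X_C = 1/(ωC) = 478 Ω
Net reactance X = X_L − X_C = -277 Ω
Z = 990 − j277 Ω
|Z| = √(990² + 277²) = 1030 Ω

1030 Ω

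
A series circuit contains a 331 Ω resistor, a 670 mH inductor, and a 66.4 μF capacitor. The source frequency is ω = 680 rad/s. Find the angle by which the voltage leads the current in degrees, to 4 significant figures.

X_L = ωL = 455.6 Ω
X_C = 1/(ωC) = 22.15 Ω
Net reactance X = X_L − X_C = 433.5 Ω
Z = 331.0 + j433.5 Ω
|Z| = √(331.0² + 433.5²) = 545.4 Ω
∠Z = arctan(433.5/331.0) = 52.63°

52.63°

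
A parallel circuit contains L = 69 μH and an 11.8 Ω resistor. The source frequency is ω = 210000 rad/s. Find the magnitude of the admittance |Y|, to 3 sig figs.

X_L = ωL = 14.5 Ω
Parallel: admittances add. Y = 1/R + 1/(jωL)
Y = (0.0847 − j0.0690) S
|Y| = 0.109 S → |Z| = 1/|Y| = 9.15 Ω, ∠Z = −∠Y = 39.2°

109 mS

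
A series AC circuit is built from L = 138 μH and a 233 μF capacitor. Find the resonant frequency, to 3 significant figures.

ω₀ = 1/√(LC) = 1/√(0.000138 × 0.000233) = 5577 rad/s
f₀ = ω₀/(2π) = 888 Hz

888 Hz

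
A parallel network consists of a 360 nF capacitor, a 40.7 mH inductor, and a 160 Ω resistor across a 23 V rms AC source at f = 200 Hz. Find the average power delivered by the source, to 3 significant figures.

3.31 W

ω = 2πf = 1257 rad/s
X_L = ωL = 51.1 Ω
X_C = 1/(ωC) = 2210 Ω
Parallel: admittances add. Y = 1/R + 1/(jωL) + jωC
Y = (0.00625 − j0.0191) S
|Y| = 0.0201 S → |Z| = 1/|Y| = 49.8 Ω, ∠Z = −∠Y = 71.9°
I = V/|Z| = 462 mA
P = VI cos φ = 23 × 0.462 × cos(71.9°) = 3.31 W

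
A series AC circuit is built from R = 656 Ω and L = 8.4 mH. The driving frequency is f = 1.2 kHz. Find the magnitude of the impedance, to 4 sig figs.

659.1 Ω

ω = 2πf = 7540 rad/s
X_L = ωL = 63.33 Ω
Z = 656.0 + j63.33 Ω
|Z| = √(656.0² + 63.33²) = 659.1 Ω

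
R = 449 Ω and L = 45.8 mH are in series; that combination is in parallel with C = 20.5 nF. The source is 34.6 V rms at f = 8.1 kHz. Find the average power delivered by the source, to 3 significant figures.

ω = 2πf = 50890 rad/s
X_L = ωL = 2330 Ω
X_C = 1/(ωC) = 958 Ω
Branch 1 (R+jX_L): Z₁ = 449 + j2330 Ω, |Z₁| = 2370 Ω
Branch 2 (−jX_C): Z₂ = −j958 Ω
Parallel: Z = Z₁Z₂/(Z₁+Z₂), |Z| = 1580 Ω, ∠Z = -82.8°
I = V/|Z| = 22.0 mA
P = VI cos φ = 34.6 × 0.0220 × cos(-82.8°) = 95.4 mW

95.4 mW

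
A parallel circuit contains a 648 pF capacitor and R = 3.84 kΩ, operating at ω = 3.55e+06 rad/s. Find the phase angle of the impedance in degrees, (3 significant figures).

X_C = 1/(ωC) = 435 Ω
Parallel: admittances add. Y = 1/R + jωC
Y = (0.000260 + j0.00230) S
|Y| = 0.00232 S → |Z| = 1/|Y| = 432 Ω, ∠Z = −∠Y = -83.5°

-83.5°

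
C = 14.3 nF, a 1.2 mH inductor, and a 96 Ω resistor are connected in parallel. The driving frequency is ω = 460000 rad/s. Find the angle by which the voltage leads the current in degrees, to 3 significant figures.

-24.6°

X_L = ωL = 552 Ω
X_C = 1/(ωC) = 152 Ω
Parallel: admittances add. Y = 1/R + 1/(jωL) + jωC
Y = (0.0104 + j0.00477) S
|Y| = 0.0115 S → |Z| = 1/|Y| = 87.3 Ω, ∠Z = −∠Y = -24.6°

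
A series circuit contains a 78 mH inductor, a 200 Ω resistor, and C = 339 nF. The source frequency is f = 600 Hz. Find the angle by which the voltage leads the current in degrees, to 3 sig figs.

-67.7°

ω = 2πf = 3770 rad/s
X_L = ωL = 294 Ω
X_C = 1/(ωC) = 782 Ω
Net reactance X = X_L − X_C = -488 Ω
Z = 200 − j488 Ω
|Z| = √(200² + 488²) = 528 Ω
∠Z = arctan(-488/200) = -67.7°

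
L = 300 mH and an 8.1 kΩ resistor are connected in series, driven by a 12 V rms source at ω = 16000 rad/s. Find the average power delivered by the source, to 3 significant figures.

13.2 mW

X_L = ωL = 4800 Ω
Z = 8100 + j4800 Ω
|Z| = √(8100² + 4800²) = 9420 Ω
∠Z = arctan(4800/8100) = 30.7°
I = V/|Z| = 1.27 mA
P = VI cos φ = 12 × 0.00127 × cos(30.7°) = 13.2 mW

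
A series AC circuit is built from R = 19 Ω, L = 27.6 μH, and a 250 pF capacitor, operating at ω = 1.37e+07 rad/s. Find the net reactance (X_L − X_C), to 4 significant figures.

X_L = ωL = 378.1 Ω
X_C = 1/(ωC) = 292.0 Ω
X = 378.1 − 292.0 = 86.15 Ω

86.15 Ω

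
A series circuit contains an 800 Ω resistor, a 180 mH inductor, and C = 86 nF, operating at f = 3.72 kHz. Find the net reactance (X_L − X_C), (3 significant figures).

ω = 2πf = 23370 rad/s
X_L = ωL = 4210 Ω
X_C = 1/(ωC) = 497 Ω
X = 4210 − 497 = 3710 Ω

3710 Ω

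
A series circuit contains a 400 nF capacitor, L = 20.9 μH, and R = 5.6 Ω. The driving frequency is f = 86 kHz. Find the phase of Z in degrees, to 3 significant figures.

ω = 2πf = 540400 rad/s
X_L = ωL = 11.3 Ω
X_C = 1/(ωC) = 4.63 Ω
Net reactance X = X_L − X_C = 6.67 Ω
Z = 5.60 + j6.67 Ω
|Z| = √(5.60² + 6.67²) = 8.71 Ω
∠Z = arctan(6.67/5.60) = 50.0°

50.0°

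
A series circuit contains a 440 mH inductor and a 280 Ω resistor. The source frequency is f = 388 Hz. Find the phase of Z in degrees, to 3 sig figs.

75.4°

ω = 2πf = 2438 rad/s
X_L = ωL = 1070 Ω
Z = 280 + j1070 Ω
|Z| = √(280² + 1070²) = 1110 Ω
∠Z = arctan(1070/280) = 75.4°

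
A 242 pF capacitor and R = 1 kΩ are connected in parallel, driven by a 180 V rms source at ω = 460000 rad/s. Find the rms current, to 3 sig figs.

181 mA

X_C = 1/(ωC) = 8980 Ω
Parallel: admittances add. Y = 1/R + jωC
Y = (0.00100 + j0.000111) S
|Y| = 0.00101 S → |Z| = 1/|Y| = 994 Ω, ∠Z = −∠Y = -6.35°
I = V/|Z| = 180/994 = 181 mA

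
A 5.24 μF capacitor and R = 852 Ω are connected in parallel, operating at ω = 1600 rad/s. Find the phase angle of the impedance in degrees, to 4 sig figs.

-82.03°

X_C = 1/(ωC) = 119.3 Ω
Parallel: admittances add. Y = 1/R + jωC
Y = (0.001174 + j0.008384) S
|Y| = 0.008466 S → |Z| = 1/|Y| = 118.1 Ω, ∠Z = −∠Y = -82.03°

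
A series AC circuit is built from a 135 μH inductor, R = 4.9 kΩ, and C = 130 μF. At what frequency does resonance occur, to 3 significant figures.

1.20 kHz

ω₀ = 1/√(LC) = 1/√(0.000135 × 0.00013) = 7549 rad/s
f₀ = ω₀/(2π) = 1.20 kHz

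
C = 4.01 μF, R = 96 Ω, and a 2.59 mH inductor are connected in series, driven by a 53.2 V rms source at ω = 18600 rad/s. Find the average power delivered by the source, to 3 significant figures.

26.1 W

X_L = ωL = 48.2 Ω
X_C = 1/(ωC) = 13.4 Ω
Net reactance X = X_L − X_C = 34.8 Ω
Z = 96.0 + j34.8 Ω
|Z| = √(96.0² + 34.8²) = 102 Ω
∠Z = arctan(34.8/96.0) = 19.9°
I = V/|Z| = 521 mA
P = VI cos φ = 53.2 × 0.521 × cos(19.9°) = 26.1 W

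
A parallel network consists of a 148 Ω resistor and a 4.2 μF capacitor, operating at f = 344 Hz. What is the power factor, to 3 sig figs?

ω = 2πf = 2161 rad/s
X_C = 1/(ωC) = 110 Ω
Parallel: admittances add. Y = 1/R + jωC
Y = (0.00676 + j0.00908) S
|Y| = 0.0113 S → |Z| = 1/|Y| = 88.4 Ω, ∠Z = −∠Y = -53.3°
cos φ = cos(-53.3°) = 0.597

0.597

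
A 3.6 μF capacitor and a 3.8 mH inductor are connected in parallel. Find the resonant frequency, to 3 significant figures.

ω₀ = 1/√(LC) = 1/√(0.0038 × 3.6e-06) = 8550 rad/s
f₀ = ω₀/(2π) = 1.36 kHz

1.36 kHz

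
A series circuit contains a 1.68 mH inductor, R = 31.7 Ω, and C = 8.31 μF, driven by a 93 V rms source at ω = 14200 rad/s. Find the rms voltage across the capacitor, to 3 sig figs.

22.4 V

X_L = ωL = 23.9 Ω
X_C = 1/(ωC) = 8.47 Ω
Net reactance X = X_L − X_C = 15.4 Ω
Z = 31.7 + j15.4 Ω
|Z| = √(31.7² + 15.4²) = 35.2 Ω
I = V/|Z| = 2.64 A
V_C = I·|Z_C| = 2.64 × 8.47 = 22.4 V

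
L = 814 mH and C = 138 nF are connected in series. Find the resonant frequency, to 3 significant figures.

475 Hz

ω₀ = 1/√(LC) = 1/√(0.814 × 1.38e-07) = 2984 rad/s
f₀ = ω₀/(2π) = 475 Hz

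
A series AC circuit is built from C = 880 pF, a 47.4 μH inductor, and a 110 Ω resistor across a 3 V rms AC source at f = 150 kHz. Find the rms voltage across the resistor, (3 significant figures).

ω = 2πf = 942500 rad/s
X_L = ωL = 44.7 Ω
X_C = 1/(ωC) = 1210 Ω
Net reactance X = X_L − X_C = -1160 Ω
Z = 110 − j1160 Ω
|Z| = √(110² + 1160²) = 1170 Ω
I = V/|Z| = 2.57 mA
V_R = I·|Z_R| = 0.00257 × 110 = 0.283 V

0.283 V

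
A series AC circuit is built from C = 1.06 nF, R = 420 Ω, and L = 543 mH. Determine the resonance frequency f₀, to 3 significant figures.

6.63 kHz

ω₀ = 1/√(LC) = 1/√(0.543 × 1.06e-09) = 41680 rad/s
f₀ = ω₀/(2π) = 6.63 kHz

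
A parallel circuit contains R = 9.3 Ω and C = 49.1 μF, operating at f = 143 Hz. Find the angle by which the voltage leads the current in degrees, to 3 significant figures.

-22.3°

ω = 2πf = 898.5 rad/s
X_C = 1/(ωC) = 22.7 Ω
Parallel: admittances add. Y = 1/R + jωC
Y = (0.108 + j0.0441) S
|Y| = 0.116 S → |Z| = 1/|Y| = 8.60 Ω, ∠Z = −∠Y = -22.3°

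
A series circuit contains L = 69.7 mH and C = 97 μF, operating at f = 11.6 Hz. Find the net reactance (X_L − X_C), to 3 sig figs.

ω = 2πf = 72.88 rad/s
X_L = ωL = 5.08 Ω
X_C = 1/(ωC) = 141 Ω
X = 5.08 − 141 = -136 Ω

-136 Ω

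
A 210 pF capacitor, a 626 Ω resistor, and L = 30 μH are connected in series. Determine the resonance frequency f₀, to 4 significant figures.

2.005 MHz

ω₀ = 1/√(LC) = 1/√(3e-05 × 2.1e-10) = 1.26e+07 rad/s
f₀ = ω₀/(2π) = 2.005 MHz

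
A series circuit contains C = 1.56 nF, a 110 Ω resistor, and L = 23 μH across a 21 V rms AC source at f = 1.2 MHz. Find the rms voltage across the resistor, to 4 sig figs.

16.37 V

ω = 2πf = 7.54e+06 rad/s
X_L = ωL = 173.4 Ω
X_C = 1/(ωC) = 85.02 Ω
Net reactance X = X_L − X_C = 88.40 Ω
Z = 110.0 + j88.40 Ω
|Z| = √(110.0² + 88.40²) = 141.1 Ω
I = V/|Z| = 148.8 mA
V_R = I·|Z_R| = 0.1488 × 110.0 = 16.37 V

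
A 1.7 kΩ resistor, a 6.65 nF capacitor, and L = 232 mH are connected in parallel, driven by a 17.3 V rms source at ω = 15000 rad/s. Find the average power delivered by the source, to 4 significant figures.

X_L = ωL = 3480 Ω
X_C = 1/(ωC) = 10030 Ω
Parallel: admittances add. Y = 1/R + 1/(jωL) + jωC
Y = (0.0005882 − j0.0001876) S
|Y| = 0.0006174 S → |Z| = 1/|Y| = 1620 Ω, ∠Z = −∠Y = 17.69°
I = V/|Z| = 10.68 mA
P = VI cos φ = 17.3 × 0.01068 × cos(17.69°) = 176.1 mW

176.1 mW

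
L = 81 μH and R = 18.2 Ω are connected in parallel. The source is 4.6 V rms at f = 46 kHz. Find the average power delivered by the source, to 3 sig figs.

1.16 W

ω = 2πf = 289000 rad/s
X_L = ωL = 23.4 Ω
Parallel: admittances add. Y = 1/R + 1/(jωL)
Y = (0.0549 − j0.0427) S
|Y| = 0.0696 S → |Z| = 1/|Y| = 14.4 Ω, ∠Z = −∠Y = 37.9°
I = V/|Z| = 320 mA
P = VI cos φ = 4.6 × 0.320 × cos(37.9°) = 1.16 W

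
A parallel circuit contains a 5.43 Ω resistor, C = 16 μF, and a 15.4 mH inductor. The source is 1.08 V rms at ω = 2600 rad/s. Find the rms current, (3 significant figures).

200 mA

X_L = ωL = 40.0 Ω
X_C = 1/(ωC) = 24.0 Ω
Parallel: admittances add. Y = 1/R + 1/(jωL) + jωC
Y = (0.184 + j0.0166) S
|Y| = 0.185 S → |Z| = 1/|Y| = 5.41 Ω, ∠Z = −∠Y = -5.16°
I = V/|Z| = 1.08/5.41 = 200 mA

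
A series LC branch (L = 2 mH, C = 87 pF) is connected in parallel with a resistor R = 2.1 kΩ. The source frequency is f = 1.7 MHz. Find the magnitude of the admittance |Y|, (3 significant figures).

479 μS

ω = 2πf = 1.068e+07 rad/s
X_L = ωL = 21400 Ω
X_C = 1/(ωC) = 1080 Ω
Branch 1: Z₁ = R = 2100 Ω
Branch 2 (series LC): Z₂ = j(X_L − X_C) = j20300 Ω
Parallel: Z = Z₁Z₂/(Z₁+Z₂), |Z| = 2090 Ω, ∠Z = 5.91°
|Y| = 1/|Z| = 479 μS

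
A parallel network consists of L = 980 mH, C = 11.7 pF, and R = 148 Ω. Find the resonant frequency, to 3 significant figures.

47.0 kHz

ω₀ = 1/√(LC) = 1/√(0.98 × 1.17e-11) = 295300 rad/s
f₀ = ω₀/(2π) = 47.0 kHz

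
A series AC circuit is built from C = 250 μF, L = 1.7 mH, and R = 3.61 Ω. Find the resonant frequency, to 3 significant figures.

ω₀ = 1/√(LC) = 1/√(0.0017 × 0.00025) = 1534 rad/s
f₀ = ω₀/(2π) = 244 Hz

244 Hz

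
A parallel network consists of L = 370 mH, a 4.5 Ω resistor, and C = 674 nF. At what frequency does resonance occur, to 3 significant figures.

ω₀ = 1/√(LC) = 1/√(0.37 × 6.74e-07) = 2002 rad/s
f₀ = ω₀/(2π) = 319 Hz

319 Hz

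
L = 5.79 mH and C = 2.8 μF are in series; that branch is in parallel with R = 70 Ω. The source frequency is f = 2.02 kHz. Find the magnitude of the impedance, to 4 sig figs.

38.06 Ω

ω = 2πf = 12690 rad/s
X_L = ωL = 73.49 Ω
X_C = 1/(ωC) = 28.14 Ω
Branch 1: Z₁ = R = 70.00 Ω
Branch 2 (series LC): Z₂ = j(X_L − X_C) = j45.35 Ω
Parallel: Z = Z₁Z₂/(Z₁+Z₂), |Z| = 38.06 Ω, ∠Z = 57.06°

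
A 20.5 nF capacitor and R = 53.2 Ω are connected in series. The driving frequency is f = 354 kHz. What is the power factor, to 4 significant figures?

0.9245

ω = 2πf = 2.224e+06 rad/s
X_C = 1/(ωC) = 21.93 Ω
Z = 53.20 − j21.93 Ω
|Z| = √(53.20² + 21.93²) = 57.54 Ω
∠Z = arctan(-21.93/53.20) = -22.40°
cos φ = cos(-22.40°) = 0.9245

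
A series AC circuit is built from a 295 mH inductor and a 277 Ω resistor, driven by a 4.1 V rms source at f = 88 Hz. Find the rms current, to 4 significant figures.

12.75 mA

ω = 2πf = 552.9 rad/s
X_L = ωL = 163.1 Ω
Z = 277.0 + j163.1 Ω
|Z| = √(277.0² + 163.1²) = 321.5 Ω
I = V/|Z| = 4.1/321.5 = 12.75 mA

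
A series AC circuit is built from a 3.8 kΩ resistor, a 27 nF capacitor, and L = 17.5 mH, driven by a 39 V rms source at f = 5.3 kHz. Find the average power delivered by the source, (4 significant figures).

ω = 2πf = 33300 rad/s
X_L = ωL = 582.8 Ω
X_C = 1/(ωC) = 1112 Ω
Net reactance X = X_L − X_C = -529.4 Ω
Z = 3800 − j529.4 Ω
|Z| = √(3800² + 529.4²) = 3837 Ω
∠Z = arctan(-529.4/3800) = -7.932°
I = V/|Z| = 10.16 mA
P = VI cos φ = 39 × 0.01016 × cos(-7.932°) = 392.6 mW

392.6 mW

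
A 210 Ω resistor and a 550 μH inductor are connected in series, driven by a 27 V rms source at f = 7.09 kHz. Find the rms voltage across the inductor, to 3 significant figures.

3.13 V

ω = 2πf = 44550 rad/s
X_L = ωL = 24.5 Ω
Z = 210 + j24.5 Ω
|Z| = √(210² + 24.5²) = 211 Ω
I = V/|Z| = 128 mA
V_L = I·|Z_L| = 0.128 × 24.5 = 3.13 V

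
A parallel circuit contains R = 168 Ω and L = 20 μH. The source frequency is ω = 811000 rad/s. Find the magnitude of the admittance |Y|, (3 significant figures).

61.9 mS

X_L = ωL = 16.2 Ω
Parallel: admittances add. Y = 1/R + 1/(jωL)
Y = (0.00595 − j0.0617) S
|Y| = 0.0619 S → |Z| = 1/|Y| = 16.1 Ω, ∠Z = −∠Y = 84.5°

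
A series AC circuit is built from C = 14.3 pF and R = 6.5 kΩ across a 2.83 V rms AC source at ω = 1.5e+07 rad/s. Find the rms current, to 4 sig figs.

353.8 μA

X_C = 1/(ωC) = 4662 Ω
Z = 6500 − j4662 Ω
|Z| = √(6500² + 4662²) = 7999 Ω
I = V/|Z| = 2.83/7999 = 353.8 μA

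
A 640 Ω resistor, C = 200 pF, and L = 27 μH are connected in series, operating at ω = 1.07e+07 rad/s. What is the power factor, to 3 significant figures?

X_L = ωL = 289 Ω
X_C = 1/(ωC) = 467 Ω
Net reactance X = X_L − X_C = -178 Ω
Z = 640 − j178 Ω
|Z| = √(640² + 178²) = 664 Ω
∠Z = arctan(-178/640) = -15.6°
cos φ = cos(-15.6°) = 0.963

0.963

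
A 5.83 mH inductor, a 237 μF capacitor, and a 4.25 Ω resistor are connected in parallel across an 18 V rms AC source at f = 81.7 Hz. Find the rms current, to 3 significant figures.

5.71 A

ω = 2πf = 513.3 rad/s
X_L = ωL = 2.99 Ω
X_C = 1/(ωC) = 8.22 Ω
Parallel: admittances add. Y = 1/R + 1/(jωL) + jωC
Y = (0.235 − j0.212) S
|Y| = 0.317 S → |Z| = 1/|Y| = 3.15 Ω, ∠Z = −∠Y = 42.1°
I = V/|Z| = 18/3.15 = 5.71 A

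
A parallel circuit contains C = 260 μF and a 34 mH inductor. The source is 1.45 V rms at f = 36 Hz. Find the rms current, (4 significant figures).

ω = 2πf = 226.2 rad/s
X_L = ωL = 7.691 Ω
X_C = 1/(ωC) = 17.00 Ω
Parallel: admittances add. Y = 1/(jωL) + jωC
Y = (0 − j0.07122) S
|Y| = 0.07122 S → |Z| = 1/|Y| = 14.04 Ω, ∠Z = −∠Y = 90.00°
I = V/|Z| = 1.45/14.04 = 103.3 mA

103.3 mA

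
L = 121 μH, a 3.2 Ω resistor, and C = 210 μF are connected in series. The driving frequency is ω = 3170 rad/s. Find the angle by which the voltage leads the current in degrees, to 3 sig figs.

-19.3°

X_L = ωL = 0.384 Ω
X_C = 1/(ωC) = 1.50 Ω
Net reactance X = X_L − X_C = -1.12 Ω
Z = 3.20 − j1.12 Ω
|Z| = √(3.20² + 1.12²) = 3.39 Ω
∠Z = arctan(-1.12/3.20) = -19.3°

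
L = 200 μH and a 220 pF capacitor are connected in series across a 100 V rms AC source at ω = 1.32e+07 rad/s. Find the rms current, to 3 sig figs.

X_L = ωL = 2640 Ω
X_C = 1/(ωC) = 344 Ω
Net reactance X = X_L − X_C = 2300 Ω
Z = j2300 Ω
|Z| = √(0² + 2300²) = 2300 Ω
I = V/|Z| = 100/2300 = 43.6 mA

43.6 mA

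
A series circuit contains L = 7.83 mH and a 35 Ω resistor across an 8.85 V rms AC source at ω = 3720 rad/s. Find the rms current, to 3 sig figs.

194 mA

X_L = ωL = 29.1 Ω
Z = 35.0 + j29.1 Ω
|Z| = √(35.0² + 29.1²) = 45.5 Ω
I = V/|Z| = 8.85/45.5 = 194 mA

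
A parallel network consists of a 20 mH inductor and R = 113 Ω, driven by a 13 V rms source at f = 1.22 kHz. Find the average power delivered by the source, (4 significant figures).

1.496 W

ω = 2πf = 7665 rad/s
X_L = ωL = 153.3 Ω
Parallel: admittances add. Y = 1/R + 1/(jωL)
Y = (0.008850 − j0.006523) S
|Y| = 0.01099 S → |Z| = 1/|Y| = 90.96 Ω, ∠Z = −∠Y = 36.39°
I = V/|Z| = 142.9 mA
P = VI cos φ = 13 × 0.1429 × cos(36.39°) = 1.496 W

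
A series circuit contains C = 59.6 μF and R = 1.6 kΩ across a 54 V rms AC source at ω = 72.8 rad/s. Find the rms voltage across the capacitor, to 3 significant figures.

7.70 V

X_C = 1/(ωC) = 230 Ω
Z = 1600 − j230 Ω
|Z| = √(1600² + 230²) = 1620 Ω
I = V/|Z| = 33.4 mA
V_C = I·|Z_C| = 0.0334 × 230 = 7.70 V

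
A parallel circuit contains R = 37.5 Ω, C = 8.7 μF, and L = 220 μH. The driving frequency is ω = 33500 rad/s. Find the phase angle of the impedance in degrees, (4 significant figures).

-80.29°

X_L = ωL = 7.370 Ω
X_C = 1/(ωC) = 3.431 Ω
Parallel: admittances add. Y = 1/R + 1/(jωL) + jωC
Y = (0.02667 + j0.1558) S
|Y| = 0.1580 S → |Z| = 1/|Y| = 6.328 Ω, ∠Z = −∠Y = -80.29°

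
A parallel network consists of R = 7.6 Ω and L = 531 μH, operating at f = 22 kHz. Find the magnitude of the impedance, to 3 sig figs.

7.56 Ω

ω = 2πf = 138200 rad/s
X_L = ωL = 73.4 Ω
Parallel: admittances add. Y = 1/R + 1/(jωL)
Y = (0.132 − j0.0136) S
|Y| = 0.132 S → |Z| = 1/|Y| = 7.56 Ω, ∠Z = −∠Y = 5.91°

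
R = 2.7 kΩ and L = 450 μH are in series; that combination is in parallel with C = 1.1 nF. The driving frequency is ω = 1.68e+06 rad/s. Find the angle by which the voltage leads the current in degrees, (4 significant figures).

X_L = ωL = 756.0 Ω
X_C = 1/(ωC) = 541.1 Ω
Branch 1 (R+jX_L): Z₁ = 2700 + j756.0 Ω, |Z₁| = 2804 Ω
Branch 2 (−jX_C): Z₂ = −j541.1 Ω
Parallel: Z = Z₁Z₂/(Z₁+Z₂), |Z| = 560.2 Ω, ∠Z = -78.91°

-78.91°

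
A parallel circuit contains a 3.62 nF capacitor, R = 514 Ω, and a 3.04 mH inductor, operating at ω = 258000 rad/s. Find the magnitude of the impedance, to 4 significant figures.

X_L = ωL = 784.3 Ω
X_C = 1/(ωC) = 1071 Ω
Parallel: admittances add. Y = 1/R + 1/(jωL) + jωC
Y = (0.001946 − j0.0003410) S
|Y| = 0.001975 S → |Z| = 1/|Y| = 506.3 Ω, ∠Z = −∠Y = 9.942°

506.3 Ω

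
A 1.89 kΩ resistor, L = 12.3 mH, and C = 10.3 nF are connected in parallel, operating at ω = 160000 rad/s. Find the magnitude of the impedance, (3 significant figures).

X_L = ωL = 1970 Ω
X_C = 1/(ωC) = 607 Ω
Parallel: admittances add. Y = 1/R + 1/(jωL) + jωC
Y = (0.000529 + j0.00114) S
|Y| = 0.00126 S → |Z| = 1/|Y| = 796 Ω, ∠Z = −∠Y = -65.1°

796 Ω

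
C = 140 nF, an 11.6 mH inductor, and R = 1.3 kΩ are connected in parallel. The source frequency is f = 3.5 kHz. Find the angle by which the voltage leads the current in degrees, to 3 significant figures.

ω = 2πf = 21990 rad/s
X_L = ωL = 255 Ω
X_C = 1/(ωC) = 325 Ω
Parallel: admittances add. Y = 1/R + 1/(jωL) + jωC
Y = (0.000769 − j0.000841) S
|Y| = 0.00114 S → |Z| = 1/|Y| = 877 Ω, ∠Z = −∠Y = 47.6°

47.6°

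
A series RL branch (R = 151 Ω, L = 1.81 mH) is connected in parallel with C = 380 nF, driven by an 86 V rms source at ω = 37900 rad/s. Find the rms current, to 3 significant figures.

X_L = ωL = 68.6 Ω
X_C = 1/(ωC) = 69.4 Ω
Branch 1 (R+jX_L): Z₁ = 151 + j68.6 Ω, |Z₁| = 166 Ω
Branch 2 (−jX_C): Z₂ = −j69.4 Ω
Parallel: Z = Z₁Z₂/(Z₁+Z₂), |Z| = 76.3 Ω, ∠Z = -65.3°
I = V/|Z| = 86/76.3 = 1.13 A

1.13 A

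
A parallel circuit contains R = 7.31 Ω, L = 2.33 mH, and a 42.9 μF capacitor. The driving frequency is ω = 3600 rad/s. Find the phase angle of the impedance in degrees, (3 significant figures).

-14.4°

X_L = ωL = 8.39 Ω
X_C = 1/(ωC) = 6.48 Ω
Parallel: admittances add. Y = 1/R + 1/(jωL) + jωC
Y = (0.137 + j0.0352) S
|Y| = 0.141 S → |Z| = 1/|Y| = 7.08 Ω, ∠Z = −∠Y = -14.4°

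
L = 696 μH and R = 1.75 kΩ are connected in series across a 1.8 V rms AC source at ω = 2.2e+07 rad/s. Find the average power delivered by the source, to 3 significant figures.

23.9 μW

X_L = ωL = 15300 Ω
Z = 1750 + j15300 Ω
|Z| = √(1750² + 15300²) = 15400 Ω
∠Z = arctan(15300/1750) = 83.5°
I = V/|Z| = 117 μA
P = VI cos φ = 1.8 × 0.000117 × cos(83.5°) = 23.9 μW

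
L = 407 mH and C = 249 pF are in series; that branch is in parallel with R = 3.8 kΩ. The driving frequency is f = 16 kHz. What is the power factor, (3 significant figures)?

0.247

ω = 2πf = 100500 rad/s
X_L = ωL = 40900 Ω
X_C = 1/(ωC) = 39900 Ω
Branch 1: Z₁ = R = 3800 Ω
Branch 2 (series LC): Z₂ = j(X_L − X_C) = j968 Ω
Parallel: Z = Z₁Z₂/(Z₁+Z₂), |Z| = 938 Ω, ∠Z = 75.7°
cos φ = cos(75.7°) = 0.247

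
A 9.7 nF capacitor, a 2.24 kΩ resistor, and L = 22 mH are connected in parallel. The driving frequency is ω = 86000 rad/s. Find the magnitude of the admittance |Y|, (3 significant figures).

541 μS

X_L = ωL = 1890 Ω
X_C = 1/(ωC) = 1200 Ω
Parallel: admittances add. Y = 1/R + 1/(jωL) + jωC
Y = (0.000446 + j0.000306) S
|Y| = 0.000541 S → |Z| = 1/|Y| = 1850 Ω, ∠Z = −∠Y = -34.4°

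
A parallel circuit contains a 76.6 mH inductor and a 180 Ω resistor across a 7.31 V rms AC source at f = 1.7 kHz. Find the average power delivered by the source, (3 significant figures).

ω = 2πf = 10680 rad/s
X_L = ωL = 818 Ω
Parallel: admittances add. Y = 1/R + 1/(jωL)
Y = (0.00556 − j0.00122) S
|Y| = 0.00569 S → |Z| = 1/|Y| = 176 Ω, ∠Z = −∠Y = 12.4°
I = V/|Z| = 41.6 mA
P = VI cos φ = 7.31 × 0.0416 × cos(12.4°) = 297 mW

297 mW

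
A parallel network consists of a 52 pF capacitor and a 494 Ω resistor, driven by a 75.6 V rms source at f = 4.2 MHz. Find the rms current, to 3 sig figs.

185 mA

ω = 2πf = 2.639e+07 rad/s
X_C = 1/(ωC) = 729 Ω
Parallel: admittances add. Y = 1/R + jωC
Y = (0.00202 + j0.00137) S
|Y| = 0.00245 S → |Z| = 1/|Y| = 409 Ω, ∠Z = −∠Y = -34.1°
I = V/|Z| = 75.6/409 = 185 mA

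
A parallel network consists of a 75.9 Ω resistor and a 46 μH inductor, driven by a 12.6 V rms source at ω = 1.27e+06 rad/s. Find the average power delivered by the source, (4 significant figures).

2.092 W

X_L = ωL = 58.42 Ω
Parallel: admittances add. Y = 1/R + 1/(jωL)
Y = (0.01318 − j0.01712) S
|Y| = 0.02160 S → |Z| = 1/|Y| = 46.29 Ω, ∠Z = −∠Y = 52.41°
I = V/|Z| = 272.2 mA
P = VI cos φ = 12.6 × 0.2722 × cos(52.41°) = 2.092 W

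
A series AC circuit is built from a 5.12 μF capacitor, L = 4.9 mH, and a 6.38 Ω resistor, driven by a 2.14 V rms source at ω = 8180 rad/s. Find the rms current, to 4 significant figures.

X_L = ωL = 40.08 Ω
X_C = 1/(ωC) = 23.88 Ω
Net reactance X = X_L − X_C = 16.21 Ω
Z = 6.380 + j16.21 Ω
|Z| = √(6.380² + 16.21²) = 17.42 Ω
I = V/|Z| = 2.14/17.42 = 122.9 mA

122.9 mA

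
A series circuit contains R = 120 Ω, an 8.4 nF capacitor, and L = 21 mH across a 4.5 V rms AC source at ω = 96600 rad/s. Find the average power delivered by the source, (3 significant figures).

X_L = ωL = 2030 Ω
X_C = 1/(ωC) = 1230 Ω
Net reactance X = X_L − X_C = 796 Ω
Z = 120 + j796 Ω
|Z| = √(120² + 796²) = 805 Ω
∠Z = arctan(796/120) = 81.4°
I = V/|Z| = 5.59 mA
P = VI cos φ = 4.5 × 0.00559 × cos(81.4°) = 3.75 mW

3.75 mW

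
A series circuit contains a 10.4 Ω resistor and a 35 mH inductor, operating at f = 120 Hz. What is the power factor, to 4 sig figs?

0.3667

ω = 2πf = 754.0 rad/s
X_L = ωL = 26.39 Ω
Z = 10.40 + j26.39 Ω
|Z| = √(10.40² + 26.39²) = 28.36 Ω
∠Z = arctan(26.39/10.40) = 68.49°
cos φ = cos(68.49°) = 0.3667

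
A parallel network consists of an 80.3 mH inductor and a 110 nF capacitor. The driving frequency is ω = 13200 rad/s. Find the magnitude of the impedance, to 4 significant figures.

1966 Ω

X_L = ωL = 1060 Ω
X_C = 1/(ωC) = 688.7 Ω
Parallel: admittances add. Y = 1/(jωL) + jωC
Y = (0 + j0.0005086) S
|Y| = 0.0005086 S → |Z| = 1/|Y| = 1966 Ω, ∠Z = −∠Y = -90.00°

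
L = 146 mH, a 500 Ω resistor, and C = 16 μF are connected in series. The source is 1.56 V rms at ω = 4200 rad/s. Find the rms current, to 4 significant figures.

2.001 mA

X_L = ωL = 613.2 Ω
X_C = 1/(ωC) = 14.88 Ω
Net reactance X = X_L − X_C = 598.3 Ω
Z = 500.0 + j598.3 Ω
|Z| = √(500.0² + 598.3²) = 779.7 Ω
I = V/|Z| = 1.56/779.7 = 2.001 mA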